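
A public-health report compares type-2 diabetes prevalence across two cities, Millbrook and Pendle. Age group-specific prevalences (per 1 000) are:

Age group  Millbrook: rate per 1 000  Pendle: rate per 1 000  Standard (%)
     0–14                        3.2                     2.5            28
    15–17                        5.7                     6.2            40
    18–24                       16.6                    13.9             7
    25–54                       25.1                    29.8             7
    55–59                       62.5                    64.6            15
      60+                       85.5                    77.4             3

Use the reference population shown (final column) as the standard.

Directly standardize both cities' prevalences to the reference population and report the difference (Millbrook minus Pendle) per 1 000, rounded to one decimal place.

Standard weights: 0.28, 0.40, 0.07, 0.07, 0.15, 0.03.
Millbrook: 0.2800×3.2 + 0.4000×5.7 + 0.0700×16.6 + 0.0700×25.1 + 0.1500×62.5 + 0.0300×85.5 = 18.0350 per 1 000.
Pendle: 0.2800×2.5 + 0.4000×6.2 + 0.0700×13.9 + 0.0700×29.8 + 0.1500×64.6 + 0.0300×77.4 = 18.2510 per 1 000.
Difference = 18.0350 − 18.2510 = -0.2160.

-0.2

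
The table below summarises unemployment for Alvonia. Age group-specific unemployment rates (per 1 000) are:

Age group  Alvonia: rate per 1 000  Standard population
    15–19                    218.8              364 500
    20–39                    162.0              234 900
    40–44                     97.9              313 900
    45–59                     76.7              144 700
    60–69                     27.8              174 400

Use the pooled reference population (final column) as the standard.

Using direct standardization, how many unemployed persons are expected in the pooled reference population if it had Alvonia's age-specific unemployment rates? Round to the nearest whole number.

164484

Expected unemployed persons = Σ (standard pop × age-specific rate ÷ 1 000)
= 364 500×218.8/1 000 + 234 900×162.0/1 000 + 313 900×97.9/1 000 + 144 700×76.7/1 000 + 174 400×27.8/1 000
= 79752.60 + 38053.80 + 30730.81 + 11098.49 + 4848.32 = 164484.02.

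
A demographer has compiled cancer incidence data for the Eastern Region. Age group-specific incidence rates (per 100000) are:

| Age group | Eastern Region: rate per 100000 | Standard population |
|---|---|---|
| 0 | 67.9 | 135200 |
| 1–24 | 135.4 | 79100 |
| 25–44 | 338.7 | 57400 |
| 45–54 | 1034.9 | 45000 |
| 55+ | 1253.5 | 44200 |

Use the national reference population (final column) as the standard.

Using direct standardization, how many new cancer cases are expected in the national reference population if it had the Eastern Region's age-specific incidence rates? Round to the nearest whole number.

Expected new cancer cases = Σ (standard pop × age-specific rate ÷ 100000)
= 135200×67.9/100000 + 79100×135.4/100000 + 57400×338.7/100000 + 45000×1034.9/100000 + 44200×1253.5/100000
= 91.80 + 107.10 + 194.41 + 465.71 + 554.05 = 1413.07.

1413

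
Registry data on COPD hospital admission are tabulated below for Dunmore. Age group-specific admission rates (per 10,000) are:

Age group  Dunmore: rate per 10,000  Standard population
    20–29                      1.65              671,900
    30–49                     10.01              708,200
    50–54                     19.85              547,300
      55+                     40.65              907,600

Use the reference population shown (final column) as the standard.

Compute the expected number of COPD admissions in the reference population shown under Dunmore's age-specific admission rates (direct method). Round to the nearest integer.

5596

Expected COPD admissions = Σ (standard pop × age-specific rate ÷ 10,000)
= 671,900×1.65/10,000 + 708,200×10.01/10,000 + 547,300×19.85/10,000 + 907,600×40.65/10,000
= 110.86 + 708.91 + 1086.39 + 3689.39 = 5595.56.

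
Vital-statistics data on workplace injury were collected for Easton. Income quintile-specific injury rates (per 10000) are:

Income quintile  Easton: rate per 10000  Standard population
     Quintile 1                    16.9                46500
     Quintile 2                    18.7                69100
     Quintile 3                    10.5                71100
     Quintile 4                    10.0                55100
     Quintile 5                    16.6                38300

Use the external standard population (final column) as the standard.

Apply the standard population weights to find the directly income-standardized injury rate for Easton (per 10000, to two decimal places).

14.32

Standard total = 280100; weights = 0.1660, 0.2467, 0.2538, 0.1967, 0.1367.
Standardized rate: 0.1660×16.9 + 0.2467×18.7 + 0.2538×10.5 + 0.1967×10.0 + 0.1367×16.6 = 14.3211 per 10000.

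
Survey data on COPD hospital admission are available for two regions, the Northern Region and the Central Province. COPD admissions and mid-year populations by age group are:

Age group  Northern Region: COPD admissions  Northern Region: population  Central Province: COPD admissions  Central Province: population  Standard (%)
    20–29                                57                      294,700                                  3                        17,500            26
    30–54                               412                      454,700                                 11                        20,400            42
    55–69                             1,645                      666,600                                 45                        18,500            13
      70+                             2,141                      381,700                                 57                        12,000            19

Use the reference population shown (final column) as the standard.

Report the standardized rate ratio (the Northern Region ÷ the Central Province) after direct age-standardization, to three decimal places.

Age-specific rates per 10,000 for the Northern Region: 1.93, 9.06, 24.68, 56.09.
For the Central Province: 1.71, 5.39, 24.32, 47.50.
Standard weights: 0.26, 0.42, 0.13, 0.19.
The Northern Region: 0.2600×1.93 + 0.4200×9.06 + 0.1300×24.68 + 0.1900×56.09 = 18.1739 per 10,000.
The Central Province: 0.2600×1.71 + 0.4200×5.39 + 0.1300×24.32 + 0.1900×47.50 = 14.8976 per 10,000.
Ratio = 18.1739 ÷ 14.8976 = 1.21992.

1.220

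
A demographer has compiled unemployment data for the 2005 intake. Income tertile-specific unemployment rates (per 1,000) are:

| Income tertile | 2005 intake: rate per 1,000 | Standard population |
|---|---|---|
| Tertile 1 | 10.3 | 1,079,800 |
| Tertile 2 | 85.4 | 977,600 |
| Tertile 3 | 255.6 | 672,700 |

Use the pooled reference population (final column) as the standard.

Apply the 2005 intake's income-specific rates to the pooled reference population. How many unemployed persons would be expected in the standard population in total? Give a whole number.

266551

Expected unemployed persons = Σ (standard pop × income-specific rate ÷ 1,000)
= 1,079,800×10.3/1,000 + 977,600×85.4/1,000 + 672,700×255.6/1,000
= 11121.94 + 83487.04 + 171942.12 = 266551.10.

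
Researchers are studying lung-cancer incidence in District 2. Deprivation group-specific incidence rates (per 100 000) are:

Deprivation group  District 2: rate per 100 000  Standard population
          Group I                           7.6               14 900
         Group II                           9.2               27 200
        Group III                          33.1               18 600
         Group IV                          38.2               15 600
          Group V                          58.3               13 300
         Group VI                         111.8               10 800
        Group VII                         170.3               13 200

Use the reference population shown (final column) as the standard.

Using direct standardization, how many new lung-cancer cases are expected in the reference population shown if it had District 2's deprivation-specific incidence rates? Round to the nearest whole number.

58

Expected new lung-cancer cases = Σ (standard pop × deprivation-specific rate ÷ 100 000)
= 14 900×7.6/100 000 + 27 200×9.2/100 000 + 18 600×33.1/100 000 + 15 600×38.2/100 000 + 13 300×58.3/100 000 + 10 800×111.8/100 000 + 13 200×170.3/100 000
= 1.13 + 2.50 + 6.16 + 5.96 + 7.75 + 12.07 + 22.48 = 58.06.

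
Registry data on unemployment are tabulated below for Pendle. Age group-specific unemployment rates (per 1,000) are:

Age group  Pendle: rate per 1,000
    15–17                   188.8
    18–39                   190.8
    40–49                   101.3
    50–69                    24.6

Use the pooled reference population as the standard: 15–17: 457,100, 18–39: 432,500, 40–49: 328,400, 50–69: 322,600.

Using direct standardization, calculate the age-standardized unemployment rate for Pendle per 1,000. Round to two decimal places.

136.33

Standard total = 1,540,600; weights = 0.2967, 0.2807, 0.2132, 0.2094.
Standardized rate: 0.2967×188.8 + 0.2807×190.8 + 0.2132×101.3 + 0.2094×24.6 = 136.3263 per 1,000.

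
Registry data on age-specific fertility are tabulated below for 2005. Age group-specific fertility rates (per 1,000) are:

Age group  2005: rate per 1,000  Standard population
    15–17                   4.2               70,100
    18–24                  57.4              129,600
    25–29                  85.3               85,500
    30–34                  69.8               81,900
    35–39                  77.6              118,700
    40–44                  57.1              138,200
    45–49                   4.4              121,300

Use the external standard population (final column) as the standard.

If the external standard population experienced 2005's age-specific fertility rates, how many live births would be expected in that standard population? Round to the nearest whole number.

38379

Expected live births = Σ (standard pop × age-specific rate ÷ 1,000)
= 70,100×4.2/1,000 + 129,600×57.4/1,000 + 85,500×85.3/1,000 + 81,900×69.8/1,000 + 118,700×77.6/1,000 + 138,200×57.1/1,000 + 121,300×4.4/1,000
= 294.42 + 7439.04 + 7293.15 + 5716.62 + 9211.12 + 7891.22 + 533.72 = 38379.29.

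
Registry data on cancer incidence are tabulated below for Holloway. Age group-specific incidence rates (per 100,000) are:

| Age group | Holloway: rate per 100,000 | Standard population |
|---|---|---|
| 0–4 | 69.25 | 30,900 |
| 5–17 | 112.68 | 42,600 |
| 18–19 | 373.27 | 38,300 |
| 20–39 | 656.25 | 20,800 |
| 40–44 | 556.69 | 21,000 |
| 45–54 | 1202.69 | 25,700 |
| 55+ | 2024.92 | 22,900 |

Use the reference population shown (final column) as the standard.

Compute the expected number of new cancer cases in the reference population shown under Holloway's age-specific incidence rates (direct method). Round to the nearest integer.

1239

Expected new cancer cases = Σ (standard pop × age-specific rate ÷ 100,000)
= 30,900×69.25/100,000 + 42,600×112.68/100,000 + 38,300×373.27/100,000 + 20,800×656.25/100,000 + 21,000×556.69/100,000 + 25,700×1202.69/100,000 + 22,900×2024.92/100,000
= 21.40 + 48.00 + 142.96 + 136.50 + 116.90 + 309.09 + 463.71 = 1238.57.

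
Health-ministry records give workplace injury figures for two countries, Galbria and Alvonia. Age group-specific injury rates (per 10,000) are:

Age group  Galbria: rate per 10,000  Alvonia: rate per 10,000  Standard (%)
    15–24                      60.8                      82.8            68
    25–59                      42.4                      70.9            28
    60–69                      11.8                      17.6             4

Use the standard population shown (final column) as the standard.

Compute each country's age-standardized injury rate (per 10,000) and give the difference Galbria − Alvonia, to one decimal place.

Standard weights: 0.68, 0.28, 0.04.
Galbria: 0.6800×60.8 + 0.2800×42.4 + 0.0400×11.8 = 53.6880 per 10,000.
Alvonia: 0.6800×82.8 + 0.2800×70.9 + 0.0400×17.6 = 76.8600 per 10,000.
Difference = 53.6880 − 76.8600 = -23.1720.

-23.2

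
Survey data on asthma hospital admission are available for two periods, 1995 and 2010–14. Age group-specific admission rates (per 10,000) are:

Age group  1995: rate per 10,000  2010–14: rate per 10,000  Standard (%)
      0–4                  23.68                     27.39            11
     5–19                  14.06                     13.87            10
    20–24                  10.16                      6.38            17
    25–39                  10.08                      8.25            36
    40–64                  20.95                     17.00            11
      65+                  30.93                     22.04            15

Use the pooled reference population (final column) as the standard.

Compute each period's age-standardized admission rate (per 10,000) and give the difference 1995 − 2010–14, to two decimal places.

2.68

Standard weights: 0.11, 0.10, 0.17, 0.36, 0.11, 0.15.
1995: 0.1100×23.68 + 0.1000×14.06 + 0.1700×10.16 + 0.3600×10.08 + 0.1100×20.95 + 0.1500×30.93 = 16.3108 per 10,000.
2010–14: 0.1100×27.39 + 0.1000×13.87 + 0.1700×6.38 + 0.3600×8.25 + 0.1100×17.00 + 0.1500×22.04 = 13.6305 per 10,000.
Difference = 16.3108 − 13.6305 = 2.6803.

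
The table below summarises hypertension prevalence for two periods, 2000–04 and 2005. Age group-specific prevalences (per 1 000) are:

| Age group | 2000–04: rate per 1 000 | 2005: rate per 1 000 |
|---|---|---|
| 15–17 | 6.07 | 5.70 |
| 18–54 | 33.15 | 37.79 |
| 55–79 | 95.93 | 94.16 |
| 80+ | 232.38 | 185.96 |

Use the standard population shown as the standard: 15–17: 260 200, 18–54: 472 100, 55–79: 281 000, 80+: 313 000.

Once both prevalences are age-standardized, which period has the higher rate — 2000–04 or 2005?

2000–04

Standard total = 1 326 300; weights = 0.1962, 0.3560, 0.2119, 0.2360.
2000–04: 0.1962×6.07 + 0.3560×33.15 + 0.2119×95.93 + 0.2360×232.38 = 88.1556 per 1 000.
2005: 0.1962×5.70 + 0.3560×37.79 + 0.2119×94.16 + 0.2360×185.96 = 78.4048 per 1 000.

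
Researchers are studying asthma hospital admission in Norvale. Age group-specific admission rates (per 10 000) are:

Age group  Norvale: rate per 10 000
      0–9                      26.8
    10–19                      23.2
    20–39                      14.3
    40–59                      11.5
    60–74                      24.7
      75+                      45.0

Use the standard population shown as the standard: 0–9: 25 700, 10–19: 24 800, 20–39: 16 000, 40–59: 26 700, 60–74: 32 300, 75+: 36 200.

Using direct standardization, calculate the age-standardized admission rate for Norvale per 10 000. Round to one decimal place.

26.1

Standard total = 161 700; weights = 0.1589, 0.1534, 0.0989, 0.1651, 0.1998, 0.2239.
Standardized rate: 0.1589×26.8 + 0.1534×23.2 + 0.0989×14.3 + 0.1651×11.5 + 0.1998×24.7 + 0.2239×45.0 = 26.1396 per 10 000.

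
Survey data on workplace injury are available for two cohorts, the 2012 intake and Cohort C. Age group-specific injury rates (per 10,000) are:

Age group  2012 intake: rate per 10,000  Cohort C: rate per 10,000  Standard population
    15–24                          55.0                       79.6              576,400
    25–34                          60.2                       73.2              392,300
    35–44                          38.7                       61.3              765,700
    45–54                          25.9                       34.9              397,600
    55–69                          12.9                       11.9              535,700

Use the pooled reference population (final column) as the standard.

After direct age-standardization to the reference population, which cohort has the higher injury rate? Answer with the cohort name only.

Standard total = 2,667,700; weights = 0.2161, 0.1471, 0.2870, 0.1490, 0.2008.
The 2012 intake: 0.2161×55.0 + 0.1471×60.2 + 0.2870×38.7 + 0.1490×25.9 + 0.2008×12.9 = 38.2949 per 10,000.
Cohort C: 0.2161×79.6 + 0.1471×73.2 + 0.2870×61.3 + 0.1490×34.9 + 0.2008×11.9 = 53.1493 per 10,000.

Cohort C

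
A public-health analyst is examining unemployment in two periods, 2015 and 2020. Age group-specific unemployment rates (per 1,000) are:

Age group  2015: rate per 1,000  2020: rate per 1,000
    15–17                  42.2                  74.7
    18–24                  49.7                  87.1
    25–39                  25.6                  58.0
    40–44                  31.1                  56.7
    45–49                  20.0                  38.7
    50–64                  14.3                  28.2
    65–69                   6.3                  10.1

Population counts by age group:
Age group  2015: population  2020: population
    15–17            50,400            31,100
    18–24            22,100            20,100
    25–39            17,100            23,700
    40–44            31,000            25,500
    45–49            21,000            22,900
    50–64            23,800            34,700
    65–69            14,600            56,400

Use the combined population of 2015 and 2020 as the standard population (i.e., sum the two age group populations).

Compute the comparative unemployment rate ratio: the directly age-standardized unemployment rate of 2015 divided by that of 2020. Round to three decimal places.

Combined standard total = 394,400; weights = 0.2066, 0.1070, 0.1034, 0.1433, 0.1113, 0.1483, 0.1800.
2015: 0.2066×42.2 + 0.1070×49.7 + 0.1034×25.6 + 0.1433×31.1 + 0.1113×20.0 + 0.1483×14.3 + 0.1800×6.3 = 26.6230 per 1,000.
2020: 0.2066×74.7 + 0.1070×87.1 + 0.1034×58.0 + 0.1433×56.7 + 0.1113×38.7 + 0.1483×28.2 + 0.1800×10.1 = 49.1870 per 1,000.
Ratio = 26.6230 ÷ 49.1870 = 0.54126.

0.541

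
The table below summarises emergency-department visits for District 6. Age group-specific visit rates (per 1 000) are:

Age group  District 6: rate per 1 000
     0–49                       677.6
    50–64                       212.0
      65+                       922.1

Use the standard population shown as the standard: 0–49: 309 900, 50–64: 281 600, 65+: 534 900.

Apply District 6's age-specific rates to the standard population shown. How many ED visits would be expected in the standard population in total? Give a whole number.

762919

Expected ED visits = Σ (standard pop × age-specific rate ÷ 1 000)
= 309 900×677.6/1 000 + 281 600×212.0/1 000 + 534 900×922.1/1 000
= 209988.24 + 59699.20 + 493231.29 = 762918.73.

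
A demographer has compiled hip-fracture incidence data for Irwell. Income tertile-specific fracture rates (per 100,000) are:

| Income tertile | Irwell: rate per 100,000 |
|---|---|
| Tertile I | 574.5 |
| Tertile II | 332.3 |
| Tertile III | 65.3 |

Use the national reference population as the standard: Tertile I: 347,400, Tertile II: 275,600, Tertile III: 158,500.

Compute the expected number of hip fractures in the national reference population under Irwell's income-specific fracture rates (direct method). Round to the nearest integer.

Expected hip fractures = Σ (standard pop × income-specific rate ÷ 100,000)
= 347,400×574.5/100,000 + 275,600×332.3/100,000 + 158,500×65.3/100,000
= 1995.81 + 915.82 + 103.50 = 3015.13.

3015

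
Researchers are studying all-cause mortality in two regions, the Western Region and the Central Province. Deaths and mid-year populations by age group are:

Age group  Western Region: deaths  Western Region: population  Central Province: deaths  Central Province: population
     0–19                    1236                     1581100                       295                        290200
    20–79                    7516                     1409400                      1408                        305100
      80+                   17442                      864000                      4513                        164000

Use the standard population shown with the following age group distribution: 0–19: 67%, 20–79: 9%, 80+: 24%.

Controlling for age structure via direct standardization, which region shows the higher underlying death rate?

Age-specific rates per 100000 for the Western Region: 78.17, 533.28, 2018.75.
For the Central Province: 101.65, 461.49, 2751.83.
Standard weights: 0.67, 0.09, 0.24.
The Western Region: 0.6700×78.17 + 0.0900×533.28 + 0.2400×2018.75 = 584.8711 per 100000.
The Central Province: 0.6700×101.65 + 0.0900×461.49 + 0.2400×2751.83 = 770.0811 per 100000.

Central Province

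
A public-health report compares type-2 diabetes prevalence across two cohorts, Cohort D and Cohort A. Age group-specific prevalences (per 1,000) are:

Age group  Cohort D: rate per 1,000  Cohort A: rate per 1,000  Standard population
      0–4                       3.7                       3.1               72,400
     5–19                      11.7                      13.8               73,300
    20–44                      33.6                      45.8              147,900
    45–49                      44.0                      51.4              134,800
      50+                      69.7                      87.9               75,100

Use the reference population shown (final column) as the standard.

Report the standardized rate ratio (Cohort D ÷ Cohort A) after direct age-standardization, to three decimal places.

0.801

Standard total = 503,500; weights = 0.1438, 0.1456, 0.2937, 0.2677, 0.1492.
Cohort D: 0.1438×3.7 + 0.1456×11.7 + 0.2937×33.6 + 0.2677×44.0 + 0.1492×69.7 = 34.2812 per 1,000.
Cohort A: 0.1438×3.1 + 0.1456×13.8 + 0.2937×45.8 + 0.2677×51.4 + 0.1492×87.9 = 42.7802 per 1,000.
Ratio = 34.2812 ÷ 42.7802 = 0.80133.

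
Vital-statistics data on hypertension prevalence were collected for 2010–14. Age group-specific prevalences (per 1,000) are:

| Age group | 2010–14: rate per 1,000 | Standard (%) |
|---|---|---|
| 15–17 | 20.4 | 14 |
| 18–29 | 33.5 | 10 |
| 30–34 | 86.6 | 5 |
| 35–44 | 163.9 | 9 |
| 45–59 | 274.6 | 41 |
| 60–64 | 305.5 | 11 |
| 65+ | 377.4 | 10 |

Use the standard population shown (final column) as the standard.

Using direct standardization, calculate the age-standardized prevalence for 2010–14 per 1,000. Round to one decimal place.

209.2

Standard weights: 0.14, 0.10, 0.05, 0.09, 0.41, 0.11, 0.10.
Standardized rate: 0.1400×20.4 + 0.1000×33.5 + 0.0500×86.6 + 0.0900×163.9 + 0.4100×274.6 + 0.1100×305.5 + 0.1000×377.4 = 209.2180 per 1,000.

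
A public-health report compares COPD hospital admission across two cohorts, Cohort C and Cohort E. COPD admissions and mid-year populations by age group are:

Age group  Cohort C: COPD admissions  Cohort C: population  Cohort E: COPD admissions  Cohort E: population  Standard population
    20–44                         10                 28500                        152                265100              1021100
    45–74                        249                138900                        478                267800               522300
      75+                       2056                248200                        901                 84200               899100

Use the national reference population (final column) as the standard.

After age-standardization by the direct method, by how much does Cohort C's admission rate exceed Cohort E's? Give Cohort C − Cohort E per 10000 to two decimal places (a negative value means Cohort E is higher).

Age-specific rates per 10000 for Cohort C: 3.51, 17.93, 82.84.
For Cohort E: 5.73, 17.85, 107.01.
Standard total = 2442500; weights = 0.4181, 0.2138, 0.3681.
Cohort C: 0.4181×3.51 + 0.2138×17.93 + 0.3681×82.84 = 35.7929 per 10000.
Cohort E: 0.4181×5.73 + 0.2138×17.85 + 0.3681×107.01 = 45.6038 per 10000.
Difference = 35.7929 − 45.6038 = -9.8110.

-9.81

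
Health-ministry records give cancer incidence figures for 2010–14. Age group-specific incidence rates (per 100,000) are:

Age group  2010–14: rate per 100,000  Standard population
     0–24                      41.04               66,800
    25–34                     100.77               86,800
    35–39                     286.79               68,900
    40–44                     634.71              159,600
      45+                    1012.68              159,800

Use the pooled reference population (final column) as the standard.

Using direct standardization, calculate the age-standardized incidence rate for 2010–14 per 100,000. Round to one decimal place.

Standard total = 541,900; weights = 0.1233, 0.1602, 0.1271, 0.2945, 0.2949.
Standardized rate: 0.1233×41.04 + 0.1602×100.77 + 0.1271×286.79 + 0.2945×634.71 + 0.2949×1012.68 = 543.2259 per 100,000.

543.2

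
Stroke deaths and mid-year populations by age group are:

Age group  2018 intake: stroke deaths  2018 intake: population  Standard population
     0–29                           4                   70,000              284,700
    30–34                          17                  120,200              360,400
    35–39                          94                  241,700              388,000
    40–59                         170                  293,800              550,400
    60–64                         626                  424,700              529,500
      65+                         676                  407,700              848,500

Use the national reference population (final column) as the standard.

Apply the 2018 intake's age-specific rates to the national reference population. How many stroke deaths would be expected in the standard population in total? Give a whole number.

2724

Age-specific rates per 100,000 for the 2018 intake: 5.71, 14.14, 38.89, 57.86, 147.40, 165.81.
Expected stroke deaths = Σ (standard pop × age-specific rate ÷ 100,000)
= 284,700×5.71/100,000 + 360,400×14.14/100,000 + 388,000×38.89/100,000 + 550,400×57.86/100,000 + 529,500×147.40/100,000 + 848,500×165.81/100,000
= 16.27 + 50.97 + 150.90 + 318.48 + 780.47 + 1406.88 = 2723.97.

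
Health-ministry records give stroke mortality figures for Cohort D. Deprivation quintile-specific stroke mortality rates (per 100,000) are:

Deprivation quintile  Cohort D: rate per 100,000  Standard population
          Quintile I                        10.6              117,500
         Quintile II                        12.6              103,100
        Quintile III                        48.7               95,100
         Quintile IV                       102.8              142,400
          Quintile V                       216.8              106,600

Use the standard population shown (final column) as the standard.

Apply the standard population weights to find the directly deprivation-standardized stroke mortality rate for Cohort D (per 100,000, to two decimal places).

Standard total = 564,700; weights = 0.2081, 0.1826, 0.1684, 0.2522, 0.1888.
Standardized rate: 0.2081×10.6 + 0.1826×12.6 + 0.1684×48.7 + 0.2522×102.8 + 0.1888×216.8 = 79.5565 per 100,000.

79.56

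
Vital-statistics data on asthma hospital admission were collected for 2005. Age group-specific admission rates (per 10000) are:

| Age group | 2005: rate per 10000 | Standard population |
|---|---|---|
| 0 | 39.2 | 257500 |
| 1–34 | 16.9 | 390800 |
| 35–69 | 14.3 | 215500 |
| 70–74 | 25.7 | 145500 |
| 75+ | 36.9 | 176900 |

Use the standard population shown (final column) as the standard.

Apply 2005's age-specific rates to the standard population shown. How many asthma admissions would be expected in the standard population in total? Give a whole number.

Expected asthma admissions = Σ (standard pop × age-specific rate ÷ 10000)
= 257500×39.2/10000 + 390800×16.9/10000 + 215500×14.3/10000 + 145500×25.7/10000 + 176900×36.9/10000
= 1009.40 + 660.45 + 308.17 + 373.94 + 652.76 = 3004.71.

3005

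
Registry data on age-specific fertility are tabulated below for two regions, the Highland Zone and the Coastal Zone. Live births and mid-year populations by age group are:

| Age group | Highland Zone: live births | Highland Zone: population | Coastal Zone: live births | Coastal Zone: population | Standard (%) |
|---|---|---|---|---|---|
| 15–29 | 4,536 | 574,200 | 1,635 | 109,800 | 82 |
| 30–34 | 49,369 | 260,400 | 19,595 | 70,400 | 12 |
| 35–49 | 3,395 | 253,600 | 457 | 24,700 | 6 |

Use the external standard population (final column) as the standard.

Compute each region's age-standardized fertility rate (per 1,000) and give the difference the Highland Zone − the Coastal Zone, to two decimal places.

Age-specific rates per 1,000 for the Highland Zone: 7.900, 189.589, 13.387.
For the Coastal Zone: 14.891, 278.338, 18.502.
Standard weights: 0.82, 0.12, 0.06.
The Highland Zone: 0.8200×7.900 + 0.1200×189.589 + 0.0600×13.387 = 30.0317 per 1,000.
The Coastal Zone: 0.8200×14.891 + 0.1200×278.338 + 0.0600×18.502 = 46.7211 per 1,000.
Difference = 30.0317 − 46.7211 = -16.6894.

-16.69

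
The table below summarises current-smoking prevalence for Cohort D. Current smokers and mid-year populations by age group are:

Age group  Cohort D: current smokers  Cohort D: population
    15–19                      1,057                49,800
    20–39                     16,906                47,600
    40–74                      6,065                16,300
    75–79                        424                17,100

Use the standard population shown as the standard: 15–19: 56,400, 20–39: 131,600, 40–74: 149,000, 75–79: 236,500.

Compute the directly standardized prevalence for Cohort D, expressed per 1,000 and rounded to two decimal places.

190.48

Age-specific rates per 1,000 for Cohort D: 21.225, 355.168, 372.086, 24.795.
Standard total = 573,500; weights = 0.0983, 0.2295, 0.2598, 0.4124.
Standardized rate: 0.0983×21.225 + 0.2295×355.168 + 0.2598×372.086 + 0.4124×24.795 = 190.4832 per 1,000.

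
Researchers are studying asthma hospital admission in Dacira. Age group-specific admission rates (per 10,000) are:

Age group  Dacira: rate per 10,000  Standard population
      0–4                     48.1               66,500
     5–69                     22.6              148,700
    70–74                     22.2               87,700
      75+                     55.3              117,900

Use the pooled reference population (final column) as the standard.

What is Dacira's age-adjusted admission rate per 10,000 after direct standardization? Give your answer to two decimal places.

Standard total = 420,800; weights = 0.1580, 0.3534, 0.2084, 0.2802.
Standardized rate: 0.1580×48.1 + 0.3534×22.6 + 0.2084×22.2 + 0.2802×55.3 = 35.7084 per 10,000.

35.71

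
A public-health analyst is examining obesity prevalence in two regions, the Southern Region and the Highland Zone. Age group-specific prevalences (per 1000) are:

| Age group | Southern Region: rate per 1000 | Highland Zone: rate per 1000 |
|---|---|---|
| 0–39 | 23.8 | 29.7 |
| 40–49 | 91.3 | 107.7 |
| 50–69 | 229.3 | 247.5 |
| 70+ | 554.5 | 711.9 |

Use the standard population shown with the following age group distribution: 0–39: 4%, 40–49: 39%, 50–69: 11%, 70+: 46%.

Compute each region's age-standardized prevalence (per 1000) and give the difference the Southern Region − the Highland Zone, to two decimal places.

Standard weights: 0.04, 0.39, 0.11, 0.46.
The Southern Region: 0.0400×23.8 + 0.3900×91.3 + 0.1100×229.3 + 0.4600×554.5 = 316.8520 per 1000.
The Highland Zone: 0.0400×29.7 + 0.3900×107.7 + 0.1100×247.5 + 0.4600×711.9 = 397.8900 per 1000.
Difference = 316.8520 − 397.8900 = -81.0380.

-81.04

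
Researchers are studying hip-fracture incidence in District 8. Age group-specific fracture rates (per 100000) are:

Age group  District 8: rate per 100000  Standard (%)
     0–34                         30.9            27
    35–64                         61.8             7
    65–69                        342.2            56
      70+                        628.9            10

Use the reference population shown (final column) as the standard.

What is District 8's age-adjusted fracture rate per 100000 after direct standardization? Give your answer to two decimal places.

Standard weights: 0.27, 0.07, 0.56, 0.10.
Standardized rate: 0.2700×30.9 + 0.0700×61.8 + 0.5600×342.2 + 0.1000×628.9 = 267.1910 per 100000.

267.19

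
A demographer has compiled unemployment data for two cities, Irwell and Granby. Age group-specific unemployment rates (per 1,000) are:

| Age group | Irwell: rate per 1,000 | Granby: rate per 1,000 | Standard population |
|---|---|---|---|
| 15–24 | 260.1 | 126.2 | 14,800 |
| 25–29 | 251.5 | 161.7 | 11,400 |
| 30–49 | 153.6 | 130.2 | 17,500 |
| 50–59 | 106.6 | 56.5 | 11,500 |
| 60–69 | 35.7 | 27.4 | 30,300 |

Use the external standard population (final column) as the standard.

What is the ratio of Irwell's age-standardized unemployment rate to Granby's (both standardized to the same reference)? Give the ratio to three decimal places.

Standard total = 85,500; weights = 0.1731, 0.1333, 0.2047, 0.1345, 0.3544.
Irwell: 0.1731×260.1 + 0.1333×251.5 + 0.2047×153.6 + 0.1345×106.6 + 0.3544×35.7 = 136.9847 per 1,000.
Granby: 0.1731×126.2 + 0.1333×161.7 + 0.2047×130.2 + 0.1345×56.5 + 0.3544×27.4 = 87.3639 per 1,000.
Ratio = 136.9847 ÷ 87.3639 = 1.56798.

1.568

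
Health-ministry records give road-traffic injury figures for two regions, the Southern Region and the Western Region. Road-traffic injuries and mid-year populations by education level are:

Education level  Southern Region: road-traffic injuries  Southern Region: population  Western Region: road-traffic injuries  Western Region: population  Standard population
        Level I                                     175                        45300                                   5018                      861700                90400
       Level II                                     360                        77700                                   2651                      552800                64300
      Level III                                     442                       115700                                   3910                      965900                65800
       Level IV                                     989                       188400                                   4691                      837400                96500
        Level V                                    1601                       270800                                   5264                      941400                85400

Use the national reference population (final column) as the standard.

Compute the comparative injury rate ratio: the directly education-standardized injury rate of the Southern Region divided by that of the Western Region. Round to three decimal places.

Education-specific rates per 100000 for the Southern Region: 386.31, 463.32, 382.02, 524.95, 591.21.
For the Western Region: 582.34, 479.56, 404.80, 560.19, 559.17.
Standard total = 402400; weights = 0.2247, 0.1598, 0.1635, 0.2398, 0.2122.
The Southern Region: 0.2247×386.31 + 0.1598×463.32 + 0.1635×382.02 + 0.2398×524.95 + 0.2122×591.21 = 474.6475 per 100000.
The Western Region: 0.2247×582.34 + 0.1598×479.56 + 0.1635×404.80 + 0.2398×560.19 + 0.2122×559.17 = 526.6547 per 100000.
Ratio = 474.6475 ÷ 526.6547 = 0.90125.

0.901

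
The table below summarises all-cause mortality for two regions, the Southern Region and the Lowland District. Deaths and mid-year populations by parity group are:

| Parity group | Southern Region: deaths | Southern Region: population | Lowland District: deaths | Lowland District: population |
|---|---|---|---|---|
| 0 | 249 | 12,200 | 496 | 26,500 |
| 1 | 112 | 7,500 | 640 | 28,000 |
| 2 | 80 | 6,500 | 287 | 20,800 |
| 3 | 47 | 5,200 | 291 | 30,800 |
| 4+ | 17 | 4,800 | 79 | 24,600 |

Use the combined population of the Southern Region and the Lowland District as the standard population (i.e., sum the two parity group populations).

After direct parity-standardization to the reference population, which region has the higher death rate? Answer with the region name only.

Parity-specific rates per 1,000 for the Southern Region: 20.410, 14.933, 12.308, 9.038, 3.542.
For the Lowland District: 18.717, 22.857, 13.798, 9.448, 3.211.
Combined standard total = 166,900; weights = 0.2319, 0.2127, 0.1636, 0.2157, 0.1762.
The Southern Region: 0.2319×20.410 + 0.2127×14.933 + 0.1636×12.308 + 0.2157×9.038 + 0.1762×3.542 = 12.4955 per 1,000.
The Lowland District: 0.2319×18.717 + 0.2127×22.857 + 0.1636×13.798 + 0.2157×9.448 + 0.1762×3.211 = 14.0624 per 1,000.
The crude rates (13.95 vs 13.72) would put the Southern Region higher, but that reflects its parity composition; once standardized to a common parity structure, the Lowland District has the higher underlying rate.

Lowland District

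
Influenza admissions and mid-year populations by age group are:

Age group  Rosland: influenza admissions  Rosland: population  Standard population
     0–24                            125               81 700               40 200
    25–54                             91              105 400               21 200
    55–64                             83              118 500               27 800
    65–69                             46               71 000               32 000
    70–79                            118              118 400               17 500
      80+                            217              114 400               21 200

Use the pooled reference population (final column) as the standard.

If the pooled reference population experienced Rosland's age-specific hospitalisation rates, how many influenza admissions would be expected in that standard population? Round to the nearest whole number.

178

Age-specific rates per 100 000 for Rosland: 153.00, 86.34, 70.04, 64.79, 99.66, 189.69.
Expected influenza admissions = Σ (standard pop × age-specific rate ÷ 100 000)
= 40 200×153.00/100 000 + 21 200×86.34/100 000 + 27 800×70.04/100 000 + 32 000×64.79/100 000 + 17 500×99.66/100 000 + 21 200×189.69/100 000
= 61.51 + 18.30 + 19.47 + 20.73 + 17.44 + 40.21 = 177.67.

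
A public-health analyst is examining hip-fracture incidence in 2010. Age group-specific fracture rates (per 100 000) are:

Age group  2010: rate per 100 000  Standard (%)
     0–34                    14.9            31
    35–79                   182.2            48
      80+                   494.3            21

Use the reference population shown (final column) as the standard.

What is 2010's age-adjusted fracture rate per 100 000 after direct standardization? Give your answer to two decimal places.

Standard weights: 0.31, 0.48, 0.21.
Standardized rate: 0.3100×14.9 + 0.4800×182.2 + 0.2100×494.3 = 195.8780 per 100 000.

195.88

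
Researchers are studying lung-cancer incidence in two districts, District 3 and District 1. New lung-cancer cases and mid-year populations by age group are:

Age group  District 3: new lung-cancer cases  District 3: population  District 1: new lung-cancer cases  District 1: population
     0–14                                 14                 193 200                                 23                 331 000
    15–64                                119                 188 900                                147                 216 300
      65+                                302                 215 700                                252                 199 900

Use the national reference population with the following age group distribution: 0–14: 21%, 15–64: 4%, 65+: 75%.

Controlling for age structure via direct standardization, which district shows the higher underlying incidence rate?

Age-specific rates per 100 000 for District 3: 7.25, 63.00, 140.01.
For District 1: 6.95, 67.96, 126.06.
Standard weights: 0.21, 0.04, 0.75.
District 3: 0.2100×7.25 + 0.0400×63.00 + 0.7500×140.01 = 109.0485 per 100 000.
District 1: 0.2100×6.95 + 0.0400×67.96 + 0.7500×126.06 = 98.7249 per 100 000.

District 3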